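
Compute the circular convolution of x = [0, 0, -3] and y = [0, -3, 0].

(x ⊛ y)[n] = Σ(m=0 to 2) x[m] · y[(n-m) mod 3]

Computing each output sample:
(x ⊛ y)[0] = 9
(x ⊛ y)[1] = 0
(x ⊛ y)[2] = 0

x ⊛ y = [9, 0, 0]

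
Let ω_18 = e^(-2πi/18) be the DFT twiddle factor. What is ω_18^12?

ω_18^12 = e^(-2πi·12/18)
= cos(-2π·12/18) + i·sin(-2π·12/18)
= cos(-24π/18) + i·sin(-24π/18)

ω_18^12 = cos(-24π/18) + i·sin(-24π/18) = -0.5000+0.8660i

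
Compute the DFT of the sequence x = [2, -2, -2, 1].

X[k] = Σ(n=0 to 3) x[n] · ω_4^(nk)
where ω_4 = e^(-2πi/4)

Computing each X[k]:
X[0] = -1
X[1] = 4+3i
X[2] = 1
X[3] = 4-3i

X = [-1, 4+3i, 1, 4-3i]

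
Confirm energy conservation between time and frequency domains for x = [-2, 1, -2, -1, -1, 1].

Time domain:
Σ|x[n]|² = |-2|² + |1|² + |-2|² + |-1|² + |-1|² + |1|² = 12.0000

Frequency domain:
(1/6)Σ|X[k]|² = (1/6)(|-4|² + |1.5000+0.8660i|² + |-2.5000-0.8660i|² + |-6|² + |-2.5000+0.8660i|² + |1.5000-0.8660i|²) = (1/6)·72.0000 = 12.0000

Both sides agree, confirming Parseval's theorem.

Σ|x[n]|² = (1/N)Σ|X[k]|² = 12.0000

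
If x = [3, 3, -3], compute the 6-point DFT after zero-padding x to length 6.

Original 3-point DFT: [3, 3.0000-5.1962i, 3.0000+5.1962i]
Zero-padded 6-point DFT provides frequency interpolation.

DFT_6([x, 0, ...]) = [3, 6, 3.0000-5.1962i, -3, 3.0000+5.1962i, 6]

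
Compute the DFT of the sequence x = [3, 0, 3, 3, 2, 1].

X[k] = Σ(n=0 to 5) x[n] · ω_6^(nk)
where ω_6 = e^(-2πi/6)

Computing each X[k]:
X[0] = 12
X[1] = -2
X[2] = 3.0000+1.7321i
X[3] = 4
X[4] = 3.0000-1.7321i
X[5] = -2

X = [12, -2, 3.0000+1.7321i, 4, 3.0000-1.7321i, -2]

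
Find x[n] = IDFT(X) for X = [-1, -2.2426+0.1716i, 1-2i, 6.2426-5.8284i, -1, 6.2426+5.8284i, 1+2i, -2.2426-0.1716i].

x[n] = (1/8) Σ(k=0 to 7) X[k] · e^(2πikn/8)

Computing each x[n]:
x[0] = 1
x[1] = 0
x[2] = -2
x[3] = 2
x[4] = -1
x[5] = 1
x[6] = 1
x[7] = -3

x = [1, 0, -2, 2, -1, 1, 1, -3]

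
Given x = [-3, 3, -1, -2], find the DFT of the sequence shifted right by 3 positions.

Time shift by 3: X_shifted[k] = ω_4^(3k) · X[k]
Shifted x = [3, -1, -2, -3]

DFT(x[n-3]) = [-3, 5-2i, 5, 5+2i]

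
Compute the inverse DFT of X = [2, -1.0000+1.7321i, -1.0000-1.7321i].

x[n] = (1/3) Σ(k=0 to 2) X[k] · e^(2πikn/3)

Computing each x[n]:
x[0] = 0
x[1] = 0
x[2] = 2

x = [0, 0, 2]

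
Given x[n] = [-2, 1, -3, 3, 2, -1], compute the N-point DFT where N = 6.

X[k] = Σ(n=0 to 5) x[n] · ω_6^(nk)
where ω_6 = e^(-2πi/6)

Computing each X[k]:
X[0] = 0
X[1] = -4.5000+2.5981i
X[2] = 1.5000-6.0622i
X[3] = -6
X[4] = 1.5000+6.0622i
X[5] = -4.5000-2.5981i

X = [0, -4.5000+2.5981i, 1.5000-6.0622i, -6, 1.5000+6.0622i, -4.5000-2.5981i]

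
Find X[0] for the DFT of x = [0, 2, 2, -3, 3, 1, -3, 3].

X[0] = Σ(n=0 to 7) x[n] · ω_8^0 = Σ x[n]
= (0) + (2) + (2) + (-3) + (3) + (1) + (-3) + (3)

X[0] = 5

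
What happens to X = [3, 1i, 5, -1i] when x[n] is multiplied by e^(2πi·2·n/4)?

Modulation property: DFT(ω_4^(-2n)·x[n]) = X[(k-2) mod 4], so circularly shift X by 2 positions.

X[k-2] = [5, -1i, 3, 1i]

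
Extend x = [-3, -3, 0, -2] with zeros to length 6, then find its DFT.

Original 4-point DFT: [-8, -3+1i, 2, -3-1i]
Zero-padded 6-point DFT provides frequency interpolation.

DFT_6([x, 0, ...]) = [-8, -2.5000+2.5981i, -3.5000+2.5981i, 2, -3.5000-2.5981i, -2.5000-2.5981i]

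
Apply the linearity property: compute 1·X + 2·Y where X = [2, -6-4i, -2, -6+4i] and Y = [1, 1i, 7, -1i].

By linearity: DFT(1x + 2y) = 1·DFT(x) + 2·DFT(y)
= 1·[2, -6-4i, -2, -6+4i] + 2·[1, 1i, 7, -1i]

Computing element-wise:
Z[0] = 1·(2) + 2·(1) = 4
Z[1] = 1·(-6-4i) + 2·(1i) = -6-2i
Z[2] = 1·(-2) + 2·(7) = 12
Z[3] = 1·(-6+4i) + 2·(-1i) = -6+2i

DFT(1x + 2y) = 1·X + 2·Y = [4, -6-2i, 12, -6+2i]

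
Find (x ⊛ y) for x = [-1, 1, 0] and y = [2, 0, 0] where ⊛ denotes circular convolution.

(x ⊛ y)[n] = Σ(m=0 to 2) x[m] · y[(n-m) mod 3]

Computing each output sample:
(x ⊛ y)[0] = -2
(x ⊛ y)[1] = 2
(x ⊛ y)[2] = 0

x ⊛ y = [-2, 2, 0]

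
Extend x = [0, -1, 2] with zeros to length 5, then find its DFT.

Original 3-point DFT: [1, -0.5000+2.5981i, -0.5000-2.5981i]
Zero-padded 5-point DFT provides frequency interpolation.

DFT_5([x, 0, ...]) = [1, -1.9271-0.2245i, 1.4271+2.4899i, 1.4271-2.4899i, -1.9271+0.2245i]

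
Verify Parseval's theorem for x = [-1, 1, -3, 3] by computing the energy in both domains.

Time domain:
Σ|x[n]|² = |-1|² + |1|² + |-3|² + |3|² = 20.0000

Frequency domain:
(1/4)Σ|X[k]|² = (1/4)(|0|² + |2+2i|² + |-8|² + |2-2i|²) = (1/4)·80.0000 = 20.0000

Both sides agree, confirming Parseval's theorem.

Σ|x[n]|² = (1/N)Σ|X[k]|² = 20.0000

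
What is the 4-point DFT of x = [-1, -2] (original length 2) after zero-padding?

Original 2-point DFT: [-3, 1]
Zero-padded 4-point DFT provides frequency interpolation.

DFT_4([x, 0, ...]) = [-3, -1+2i, 1, -1-2i]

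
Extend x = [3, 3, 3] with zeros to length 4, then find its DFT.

Original 3-point DFT: [9, 0, 0]
Zero-padded 4-point DFT provides frequency interpolation.

DFT_4([x, 0, ...]) = [9, -3i, 3, 3i]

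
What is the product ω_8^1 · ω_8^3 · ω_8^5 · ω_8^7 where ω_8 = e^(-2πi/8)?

The primitive 8th roots of unity are ω_8^k for k coprime to 8: k ∈ {1, 3, 5, 7}
Their product equals the constant term of the cyclotomic polynomial Φ_8(x) up to sign.
For n ≥ 3, the product of all primitive nth roots of unity is 1. (For n=1 it is 1; for n=2 it is -1.)

1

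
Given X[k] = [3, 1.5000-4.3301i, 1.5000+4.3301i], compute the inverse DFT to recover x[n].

x[n] = (1/3) Σ(k=0 to 2) X[k] · e^(2πikn/3)

Computing each x[n]:
x[0] = 2
x[1] = 3
x[2] = -2

x = [2, 3, -2]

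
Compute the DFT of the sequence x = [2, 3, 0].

X[k] = Σ(n=0 to 2) x[n] · ω_3^(nk)
where ω_3 = e^(-2πi/3)

Computing each X[k]:
X[0] = 5
X[1] = 0.5000-2.5981i
X[2] = 0.5000+2.5981i

X = [5, 0.5000-2.5981i, 0.5000+2.5981i]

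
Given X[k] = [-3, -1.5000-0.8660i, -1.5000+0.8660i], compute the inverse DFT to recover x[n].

x[n] = (1/3) Σ(k=0 to 2) X[k] · e^(2πikn/3)

Computing each x[n]:
x[0] = -2
x[1] = 0
x[2] = -1

x = [-2, 0, -1]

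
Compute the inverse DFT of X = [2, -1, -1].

x[n] = (1/3) Σ(k=0 to 2) X[k] · e^(2πikn/3)

Computing each x[n]:
x[0] = 0
x[1] = 1
x[2] = 1

x = [0, 1, 1]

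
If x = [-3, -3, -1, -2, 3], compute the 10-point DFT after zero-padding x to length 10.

Original 5-point DFT: [-6, -0.5729+5.1186i, -3.9271+4.4778i, -3.9271-4.4778i, -0.5729-5.1186i]
Zero-padded 10-point DFT provides frequency interpolation.

DFT_10([x, 0, ...]) = [-6, -7.5451+2.8532i, -0.5729+5.1186i, -1.9549-1.7634i, -3.9271+4.4778i, 4, -3.9271-4.4778i, -1.9549+1.7634i, -0.5729-5.1186i, -7.5451-2.8532i]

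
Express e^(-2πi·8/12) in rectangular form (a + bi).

ω_12^8 = e^(-2πi·8/12)
= cos(-2π·8/12) + i·sin(-2π·8/12)
= cos(-16π/12) + i·sin(-16π/12)

ω_12^8 = cos(-16π/12) + i·sin(-16π/12) = -0.5000+0.8660i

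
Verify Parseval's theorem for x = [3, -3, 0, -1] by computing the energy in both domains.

Time domain:
Σ|x[n]|² = |3|² + |-3|² + |0|² + |-1|² = 19.0000

Frequency domain:
(1/4)Σ|X[k]|² = (1/4)(|-1|² + |3+2i|² + |7|² + |3-2i|²) = (1/4)·76.0000 = 19.0000

Both sides agree, confirming Parseval's theorem.

Σ|x[n]|² = (1/N)Σ|X[k]|² = 19.0000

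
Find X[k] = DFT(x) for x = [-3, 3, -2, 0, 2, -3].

X[k] = Σ(n=0 to 5) x[n] · ω_6^(nk)
where ω_6 = e^(-2πi/6)

Computing each X[k]:
X[0] = -3
X[1] = -3.0000-1.7321i
X[2] = -3.0000-8.6603i
X[3] = -3
X[4] = -3.0000+8.6603i
X[5] = -3.0000+1.7321i

X = [-3, -3.0000-1.7321i, -3.0000-8.6603i, -3, -3.0000+8.6603i, -3.0000+1.7321i]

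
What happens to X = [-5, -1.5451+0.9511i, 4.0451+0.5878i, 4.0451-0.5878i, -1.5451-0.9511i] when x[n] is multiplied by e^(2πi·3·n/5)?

Modulation property: DFT(ω_5^(-3n)·x[n]) = X[(k-3) mod 5], so circularly shift X by 3 positions.

X[k-3] = [4.0451+0.5878i, 4.0451-0.5878i, -1.5451-0.9511i, -5, -1.5451+0.9511i]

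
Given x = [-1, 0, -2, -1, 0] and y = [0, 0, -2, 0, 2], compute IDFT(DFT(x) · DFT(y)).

(x ⊛ y)[n] = Σ(m=0 to 4) x[m] · y[(n-m) mod 5]

Computing each output sample:
(x ⊛ y)[0] = 2
(x ⊛ y)[1] = -4
(x ⊛ y)[2] = 0
(x ⊛ y)[3] = 0
(x ⊛ y)[4] = 2

x ⊛ y = [2, -4, 0, 0, 2]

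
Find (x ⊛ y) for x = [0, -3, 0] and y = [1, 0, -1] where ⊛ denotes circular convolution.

(x ⊛ y)[n] = Σ(m=0 to 2) x[m] · y[(n-m) mod 3]

Computing each output sample:
(x ⊛ y)[0] = 3
(x ⊛ y)[1] = -3
(x ⊛ y)[2] = 0

x ⊛ y = [3, -3, 0]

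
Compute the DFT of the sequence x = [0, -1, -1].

X[k] = Σ(n=0 to 2) x[n] · ω_3^(nk)
where ω_3 = e^(-2πi/3)

Computing each X[k]:
X[0] = -2
X[1] = 1
X[2] = 1

X = [-2, 1, 1]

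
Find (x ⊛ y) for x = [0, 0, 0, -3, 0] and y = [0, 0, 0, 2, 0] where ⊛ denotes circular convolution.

(x ⊛ y)[n] = Σ(m=0 to 4) x[m] · y[(n-m) mod 5]

Computing each output sample:
(x ⊛ y)[0] = 0
(x ⊛ y)[1] = -6
(x ⊛ y)[2] = 0
(x ⊛ y)[3] = 0
(x ⊛ y)[4] = 0

x ⊛ y = [0, -6, 0, 0, 0]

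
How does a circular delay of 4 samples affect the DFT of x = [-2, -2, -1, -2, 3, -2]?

Time shift by 4: X_shifted[k] = ω_6^(4k) · X[k]
Shifted x = [-1, -2, 3, -2, -2, -2]

DFT(x[n-4]) = [-6, -1.5000-4.3301i, -1.5000+4.3301i, 6, -1.5000-4.3301i, -1.5000+4.3301i]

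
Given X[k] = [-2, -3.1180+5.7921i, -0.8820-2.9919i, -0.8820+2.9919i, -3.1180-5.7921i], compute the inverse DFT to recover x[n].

x[n] = (1/5) Σ(k=0 to 4) X[k] · e^(2πikn/5)

Computing each x[n]:
x[0] = -2
x[1] = -2
x[2] = -2
x[3] = 3
x[4] = 1

x = [-2, -2, -2, 3, 1]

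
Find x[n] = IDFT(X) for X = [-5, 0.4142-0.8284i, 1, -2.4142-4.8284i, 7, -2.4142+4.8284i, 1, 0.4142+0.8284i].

x[n] = (1/8) Σ(k=0 to 7) X[k] · e^(2πikn/8)

Computing each x[n]:
x[0] = 0
x[1] = 0
x[2] = -1
x[3] = -1
x[4] = 1
x[5] = -3
x[6] = 1
x[7] = -2

x = [0, 0, -1, -1, 1, -3, 1, -2]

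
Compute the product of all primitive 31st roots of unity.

The primitive 31st roots of unity are ω_31^k for k coprime to 31: k ∈ {1, 2, 3, 4, 5, 6, 7, 8, 9, 10, 11, 12, 13, 14, 15, 16, 17, 18, 19, 20, 21, 22, 23, 24, 25, 26, 27, 28, 29, 30}
Their product equals the constant term of the cyclotomic polynomial Φ_31(x) up to sign.
For n ≥ 3, the product of all primitive nth roots of unity is 1. (For n=1 it is 1; for n=2 it is -1.)

1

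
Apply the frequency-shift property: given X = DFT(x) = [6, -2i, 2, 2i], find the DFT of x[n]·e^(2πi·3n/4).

Modulation property: DFT(ω_4^(-3n)·x[n]) = X[(k-3) mod 4], so circularly shift X by 3 positions.

X[k-3] = [-2i, 2, 2i, 6]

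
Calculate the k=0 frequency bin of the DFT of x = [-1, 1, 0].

X[0] = Σ(n=0 to 2) x[n] · ω_3^0 = Σ x[n]
= (-1) + (1) + (0)

X[0] = 0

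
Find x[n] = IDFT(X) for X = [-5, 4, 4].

x[n] = (1/3) Σ(k=0 to 2) X[k] · e^(2πikn/3)

Computing each x[n]:
x[0] = 1
x[1] = -3
x[2] = -3

x = [1, -3, -3]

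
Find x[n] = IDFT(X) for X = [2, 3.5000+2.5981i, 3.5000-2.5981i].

x[n] = (1/3) Σ(k=0 to 2) X[k] · e^(2πikn/3)

Computing each x[n]:
x[0] = 3
x[1] = -2
x[2] = 1

x = [3, -2, 1]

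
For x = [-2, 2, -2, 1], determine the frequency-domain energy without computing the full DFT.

Parseval: Σ|x[n]|² = (1/N)Σ|X[k]|², so Σ|X[k]|² = N·Σ|x[n]|² = 4·13.0000

Σ|X[k]|² = N·Σ|x[n]|² = 4·13.0000 = 52.0000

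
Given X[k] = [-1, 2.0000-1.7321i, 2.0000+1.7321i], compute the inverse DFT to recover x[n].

x[n] = (1/3) Σ(k=0 to 2) X[k] · e^(2πikn/3)

Computing each x[n]:
x[0] = 1
x[1] = 0
x[2] = -2

x = [1, 0, -2]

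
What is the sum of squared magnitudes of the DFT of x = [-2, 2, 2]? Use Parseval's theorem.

Parseval: Σ|x[n]|² = (1/N)Σ|X[k]|², so Σ|X[k]|² = N·Σ|x[n]|² = 3·12.0000

Σ|X[k]|² = N·Σ|x[n]|² = 3·12.0000 = 36.0000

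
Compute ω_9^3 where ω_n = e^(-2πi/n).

ω_9^3 = e^(-2πi·3/9)
= cos(-2π·3/9) + i·sin(-2π·3/9)
= cos(-6π/9) + i·sin(-6π/9)

ω_9^3 = cos(-6π/9) + i·sin(-6π/9) = -0.5000-0.8660i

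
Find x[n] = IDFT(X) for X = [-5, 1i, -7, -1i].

x[n] = (1/4) Σ(k=0 to 3) X[k] · e^(2πikn/4)

Computing each x[n]:
x[0] = -3
x[1] = 0
x[2] = -3
x[3] = 1

x = [-3, 0, -3, 1]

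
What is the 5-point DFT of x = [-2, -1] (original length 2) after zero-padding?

Original 2-point DFT: [-3, -1]
Zero-padded 5-point DFT provides frequency interpolation.

DFT_5([x, 0, ...]) = [-3, -2.3090+0.9511i, -1.1910+0.5878i, -1.1910-0.5878i, -2.3090-0.9511i]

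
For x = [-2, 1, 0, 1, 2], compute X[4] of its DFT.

X[4] = Σ(n=0 to 4) x[n] · ω_5^(4n) where ω_5 = e^(-2πi/5)
= (-2)·ω_5^0 + (1)·ω_5^4 + (0)·ω_5^8 + (1)·ω_5^12 + (2)·ω_5^16

X[4] = -1.8820-1.5388i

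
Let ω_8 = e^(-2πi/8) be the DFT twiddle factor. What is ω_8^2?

ω_8^2 = e^(-2πi·2/8)
= cos(-2π·2/8) + i·sin(-2π·2/8)
= cos(-4π/8) + i·sin(-4π/8)

ω_8^2 = cos(-4π/8) + i·sin(-4π/8) = -1i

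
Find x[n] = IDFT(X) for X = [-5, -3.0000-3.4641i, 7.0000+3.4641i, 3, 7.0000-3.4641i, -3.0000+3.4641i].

x[n] = (1/6) Σ(k=0 to 5) X[k] · e^(2πikn/6)

Computing each x[n]:
x[0] = 1
x[1] = -3
x[2] = 1
x[3] = 2
x[4] = -3
x[5] = -3

x = [1, -3, 1, 2, -3, -3]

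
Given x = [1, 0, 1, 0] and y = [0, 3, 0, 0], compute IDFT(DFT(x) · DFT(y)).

(x ⊛ y)[n] = Σ(m=0 to 3) x[m] · y[(n-m) mod 4]

Computing each output sample:
(x ⊛ y)[0] = 0
(x ⊛ y)[1] = 3
(x ⊛ y)[2] = 0
(x ⊛ y)[3] = 3

x ⊛ y = [0, 3, 0, 3]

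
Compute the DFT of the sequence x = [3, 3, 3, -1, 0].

X[k] = Σ(n=0 to 4) x[n] · ω_5^(nk)
where ω_5 = e^(-2πi/5)

Computing each X[k]:
X[0] = 8
X[1] = 2.3090-5.2043i
X[2] = 1.1910+2.0409i
X[3] = 1.1910-2.0409i
X[4] = 2.3090+5.2043i

X = [8, 2.3090-5.2043i, 1.1910+2.0409i, 1.1910-2.0409i, 2.3090+5.2043i]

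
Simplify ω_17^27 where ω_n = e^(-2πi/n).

Since ω_17^17 = 1, powers reduce modulo 17.
27 mod 17 = 10
So ω_17^27 = ω_17^10 = e^(-2πi·10/17)

ω_17^27 = ω_17^10 = -0.8502+0.5264i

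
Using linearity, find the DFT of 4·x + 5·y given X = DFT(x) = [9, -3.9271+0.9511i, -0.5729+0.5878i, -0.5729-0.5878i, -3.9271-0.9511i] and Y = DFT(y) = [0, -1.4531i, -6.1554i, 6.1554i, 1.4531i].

By linearity: DFT(4x + 5y) = 4·DFT(x) + 5·DFT(y)
= 4·[9, -3.9271+0.9511i, -0.5729+0.5878i, -0.5729-0.5878i, -3.9271-0.9511i] + 5·[0, -1.4531i, -6.1554i, 6.1554i, 1.4531i]

Computing element-wise:
Z[0] = 4·(9) + 5·(0) = 36
Z[1] = 4·(-3.9271+0.9511i) + 5·(-1.4531i) = -15.7084-3.4611i
Z[2] = 4·(-0.5729+0.5878i) + 5·(-6.1554i) = -2.2916-28.4258i
Z[3] = 4·(-0.5729-0.5878i) + 5·(6.1554i) = -2.2916+28.4258i
Z[4] = 4·(-3.9271-0.9511i) + 5·(1.4531i) = -15.7084+3.4611i

DFT(4x + 5y) = 4·X + 5·Y = [36, -15.7084-3.4611i, -2.2916-28.4258i, -2.2916+28.4258i, -15.7084+3.4611i]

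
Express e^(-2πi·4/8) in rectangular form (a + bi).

ω_8^4 = e^(-2πi·4/8)
= cos(-2π·4/8) + i·sin(-2π·4/8)
= cos(-8π/8) + i·sin(-8π/8)

ω_8^4 = cos(-8π/8) + i·sin(-8π/8) = -1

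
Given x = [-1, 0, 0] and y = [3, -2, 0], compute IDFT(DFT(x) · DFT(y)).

(x ⊛ y)[n] = Σ(m=0 to 2) x[m] · y[(n-m) mod 3]

Computing each output sample:
(x ⊛ y)[0] = -3
(x ⊛ y)[1] = 2
(x ⊛ y)[2] = 0

x ⊛ y = [-3, 2, 0]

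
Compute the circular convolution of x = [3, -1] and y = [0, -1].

(x ⊛ y)[n] = Σ(m=0 to 1) x[m] · y[(n-m) mod 2]

Computing each output sample:
(x ⊛ y)[0] = 1
(x ⊛ y)[1] = -3

x ⊛ y = [1, -3]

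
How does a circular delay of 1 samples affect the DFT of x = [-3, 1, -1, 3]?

Time shift by 1: X_shifted[k] = ω_4^(1k) · X[k]
Shifted x = [3, -3, 1, -1]

DFT(x[n-1]) = [0, 2+2i, 8, 2-2i]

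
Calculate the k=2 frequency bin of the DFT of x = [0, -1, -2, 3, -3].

X[2] = Σ(n=0 to 4) x[n] · ω_5^(2n) where ω_5 = e^(-2πi/5)
= (0)·ω_5^0 + (-1)·ω_5^2 + (-2)·ω_5^4 + (3)·ω_5^6 + (-3)·ω_5^8

X[2] = 3.5451-5.9309i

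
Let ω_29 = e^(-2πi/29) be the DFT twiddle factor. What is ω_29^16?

ω_29^16 = e^(-2πi·16/29)
= cos(-2π·16/29) + i·sin(-2π·16/29)
= cos(-32π/29) + i·sin(-32π/29)

ω_29^16 = cos(-32π/29) + i·sin(-32π/29) = -0.9477+0.3193i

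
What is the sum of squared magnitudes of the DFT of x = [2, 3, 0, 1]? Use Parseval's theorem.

Parseval: Σ|x[n]|² = (1/N)Σ|X[k]|², so Σ|X[k]|² = N·Σ|x[n]|² = 4·14.0000

Σ|X[k]|² = N·Σ|x[n]|² = 4·14.0000 = 56.0000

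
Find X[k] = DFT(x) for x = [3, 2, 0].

X[k] = Σ(n=0 to 2) x[n] · ω_3^(nk)
where ω_3 = e^(-2πi/3)

Computing each X[k]:
X[0] = 5
X[1] = 2.0000-1.7321i
X[2] = 2.0000+1.7321i

X = [5, 2.0000-1.7321i, 2.0000+1.7321i]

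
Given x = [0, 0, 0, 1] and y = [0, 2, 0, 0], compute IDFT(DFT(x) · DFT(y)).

(x ⊛ y)[n] = Σ(m=0 to 3) x[m] · y[(n-m) mod 4]

Computing each output sample:
(x ⊛ y)[0] = 2
(x ⊛ y)[1] = 0
(x ⊛ y)[2] = 0
(x ⊛ y)[3] = 0

x ⊛ y = [2, 0, 0, 0]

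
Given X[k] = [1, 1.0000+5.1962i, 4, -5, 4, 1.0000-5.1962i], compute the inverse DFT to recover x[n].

x[n] = (1/6) Σ(k=0 to 5) X[k] · e^(2πikn/6)

Computing each x[n]:
x[0] = 1
x[1] = -1
x[2] = -3
x[3] = 2
x[4] = 0
x[5] = 2

x = [1, -1, -3, 2, 0, 2]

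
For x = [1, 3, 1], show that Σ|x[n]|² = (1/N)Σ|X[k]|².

Time domain:
Σ|x[n]|² = |1|² + |3|² + |1|² = 11.0000

Frequency domain:
(1/3)Σ|X[k]|² = (1/3)(|5|² + |-1.0000-1.7321i|² + |-1.0000+1.7321i|²) = (1/3)·33.0000 = 11.0000

Both sides agree, confirming Parseval's theorem.

Σ|x[n]|² = (1/N)Σ|X[k]|² = 11.0000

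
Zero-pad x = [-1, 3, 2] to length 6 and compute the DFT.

Original 3-point DFT: [4, -3.5000-0.8660i, -3.5000+0.8660i]
Zero-padded 6-point DFT provides frequency interpolation.

DFT_6([x, 0, ...]) = [4, -0.5000-4.3301i, -3.5000-0.8660i, -2, -3.5000+0.8660i, -0.5000+4.3301i]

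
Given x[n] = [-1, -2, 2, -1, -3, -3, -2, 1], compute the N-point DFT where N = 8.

X[k] = Σ(n=0 to 7) x[n] · ω_8^(nk)
where ω_8 = e^(-2πi/8)

Computing each X[k]:
X[0] = -9
X[1] = 4.1213-3.2929i
X[2] = -4+5i
X[3] = -0.1213+4.7071i
X[4] = 1
X[5] = -0.1213-4.7071i
X[6] = -4-5i
X[7] = 4.1213+3.2929i

X = [-9, 4.1213-3.2929i, -4+5i, -0.1213+4.7071i, 1, -0.1213-4.7071i, -4-5i, 4.1213+3.2929i]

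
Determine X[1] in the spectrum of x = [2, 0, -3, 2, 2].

X[1] = Σ(n=0 to 4) x[n] · ω_5^(1n) where ω_5 = e^(-2πi/5)
= (2)·ω_5^0 + (0)·ω_5^1 + (-3)·ω_5^2 + (2)·ω_5^3 + (2)·ω_5^4

X[1] = 3.4271+4.8410i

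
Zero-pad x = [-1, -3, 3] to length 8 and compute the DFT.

Original 3-point DFT: [-1, -1.0000+5.1962i, -1.0000-5.1962i]
Zero-padded 8-point DFT provides frequency interpolation.

DFT_8([x, 0, ...]) = [-1, -3.1213-0.8787i, -4+3i, 1.1213+5.1213i, 5, 1.1213-5.1213i, -4-3i, -3.1213+0.8787i]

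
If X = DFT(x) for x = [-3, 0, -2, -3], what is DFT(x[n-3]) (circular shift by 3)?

Time shift by 3: X_shifted[k] = ω_4^(3k) · X[k]
Shifted x = [0, -2, -3, -3]

DFT(x[n-3]) = [-8, 3-1i, 2, 3+1i]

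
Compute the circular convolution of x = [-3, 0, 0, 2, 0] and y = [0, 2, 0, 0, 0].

(x ⊛ y)[n] = Σ(m=0 to 4) x[m] · y[(n-m) mod 5]

Computing each output sample:
(x ⊛ y)[0] = 0
(x ⊛ y)[1] = -6
(x ⊛ y)[2] = 0
(x ⊛ y)[3] = 0
(x ⊛ y)[4] = 4

x ⊛ y = [0, -6, 0, 0, 4]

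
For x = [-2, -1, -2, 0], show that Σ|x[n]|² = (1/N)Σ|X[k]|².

Time domain:
Σ|x[n]|² = |-2|² + |-1|² + |-2|² + |0|² = 9.0000

Frequency domain:
(1/4)Σ|X[k]|² = (1/4)(|-5|² + |1i|² + |-3|² + |-1i|²) = (1/4)·36.0000 = 9.0000

Both sides agree, confirming Parseval's theorem.

Σ|x[n]|² = (1/N)Σ|X[k]|² = 9.0000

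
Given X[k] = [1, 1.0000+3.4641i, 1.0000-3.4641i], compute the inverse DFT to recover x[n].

x[n] = (1/3) Σ(k=0 to 2) X[k] · e^(2πikn/3)

Computing each x[n]:
x[0] = 1
x[1] = -2
x[2] = 2

x = [1, -2, 2]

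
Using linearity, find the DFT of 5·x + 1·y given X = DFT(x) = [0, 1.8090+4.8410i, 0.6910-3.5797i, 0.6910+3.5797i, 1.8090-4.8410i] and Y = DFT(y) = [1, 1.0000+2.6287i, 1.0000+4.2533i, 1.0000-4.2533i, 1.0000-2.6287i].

By linearity: DFT(5x + 1y) = 5·DFT(x) + 1·DFT(y)
= 5·[0, 1.8090+4.8410i, 0.6910-3.5797i, 0.6910+3.5797i, 1.8090-4.8410i] + 1·[1, 1.0000+2.6287i, 1.0000+4.2533i, 1.0000-4.2533i, 1.0000-2.6287i]

Computing element-wise:
Z[0] = 5·(0) + 1·(1) = 1
Z[1] = 5·(1.8090+4.8410i) + 1·(1.0000+2.6287i) = 10.0450+26.8337i
Z[2] = 5·(0.6910-3.5797i) + 1·(1.0000+4.2533i) = 4.4550-13.6452i
Z[3] = 5·(0.6910+3.5797i) + 1·(1.0000-4.2533i) = 4.4550+13.6452i
Z[4] = 5·(1.8090-4.8410i) + 1·(1.0000-2.6287i) = 10.0450-26.8337i

DFT(5x + 1y) = 5·X + 1·Y = [1, 10.0450+26.8337i, 4.4550-13.6452i, 4.4550+13.6452i, 10.0450-26.8337i]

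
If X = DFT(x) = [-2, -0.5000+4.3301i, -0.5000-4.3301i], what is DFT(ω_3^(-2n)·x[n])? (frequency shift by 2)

Modulation property: DFT(ω_3^(-2n)·x[n]) = X[(k-2) mod 3], so circularly shift X by 2 positions.

X[k-2] = [-0.5000+4.3301i, -0.5000-4.3301i, -2]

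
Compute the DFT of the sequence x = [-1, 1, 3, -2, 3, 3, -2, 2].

X[k] = Σ(n=0 to 7) x[n] · ω_8^(nk)
where ω_8 = e^(-2πi/8)

Computing each X[k]:
X[0] = 7
X[1] = -2.5858-0.7574i
X[2] = 1-4i
X[3] = -5.4142+9.2426i
X[4] = -1
X[5] = -5.4142-9.2426i
X[6] = 1+4i
X[7] = -2.5858+0.7574i

X = [7, -2.5858-0.7574i, 1-4i, -5.4142+9.2426i, -1, -5.4142-9.2426i, 1+4i, -2.5858+0.7574i]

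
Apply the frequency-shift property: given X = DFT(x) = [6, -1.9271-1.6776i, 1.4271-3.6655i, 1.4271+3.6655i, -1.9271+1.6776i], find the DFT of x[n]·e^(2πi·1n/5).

Modulation property: DFT(ω_5^(-1n)·x[n]) = X[(k-1) mod 5], so circularly shift X by 1 positions.

X[k-1] = [-1.9271+1.6776i, 6, -1.9271-1.6776i, 1.4271-3.6655i, 1.4271+3.6655i]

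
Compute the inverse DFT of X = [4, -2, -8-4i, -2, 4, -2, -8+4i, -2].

x[n] = (1/8) Σ(k=0 to 7) X[k] · e^(2πikn/8)

Computing each x[n]:
x[0] = -2
x[1] = 1
x[2] = 3
x[3] = -1
x[4] = 0
x[5] = 1
x[6] = 3
x[7] = -1

x = [-2, 1, 3, -1, 0, 1, 3, -1]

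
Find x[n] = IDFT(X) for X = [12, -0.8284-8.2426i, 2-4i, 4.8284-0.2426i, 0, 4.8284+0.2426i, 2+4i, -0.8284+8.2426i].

x[n] = (1/8) Σ(k=0 to 7) X[k] · e^(2πikn/8)

Computing each x[n]:
x[0] = 3
x[1] = 3
x[2] = 3
x[3] = 3
x[4] = 1
x[5] = 2
x[6] = -1
x[7] = -2

x = [3, 3, 3, 3, 1, 2, -1, -2]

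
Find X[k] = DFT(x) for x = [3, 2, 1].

X[k] = Σ(n=0 to 2) x[n] · ω_3^(nk)
where ω_3 = e^(-2πi/3)

Computing each X[k]:
X[0] = 6
X[1] = 1.5000-0.8660i
X[2] = 1.5000+0.8660i

X = [6, 1.5000-0.8660i, 1.5000+0.8660i]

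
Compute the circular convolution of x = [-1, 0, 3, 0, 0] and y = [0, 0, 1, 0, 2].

(x ⊛ y)[n] = Σ(m=0 to 4) x[m] · y[(n-m) mod 5]

Computing each output sample:
(x ⊛ y)[0] = 0
(x ⊛ y)[1] = 6
(x ⊛ y)[2] = -1
(x ⊛ y)[3] = 0
(x ⊛ y)[4] = 1

x ⊛ y = [0, 6, -1, 0, 1]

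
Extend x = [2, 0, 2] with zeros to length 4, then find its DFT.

Original 3-point DFT: [4, 1.0000+1.7321i, 1.0000-1.7321i]
Zero-padded 4-point DFT provides frequency interpolation.

DFT_4([x, 0, ...]) = [4, 0, 4, 0]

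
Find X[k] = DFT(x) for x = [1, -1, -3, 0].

X[k] = Σ(n=0 to 3) x[n] · ω_4^(nk)
where ω_4 = e^(-2πi/4)

Computing each X[k]:
X[0] = -3
X[1] = 4+1i
X[2] = -1
X[3] = 4-1i

X = [-3, 4+1i, -1, 4-1i]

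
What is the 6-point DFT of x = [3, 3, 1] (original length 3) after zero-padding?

Original 3-point DFT: [7, 1.0000-1.7321i, 1.0000+1.7321i]
Zero-padded 6-point DFT provides frequency interpolation.

DFT_6([x, 0, ...]) = [7, 4.0000-3.4641i, 1.0000-1.7321i, 1, 1.0000+1.7321i, 4.0000+3.4641i]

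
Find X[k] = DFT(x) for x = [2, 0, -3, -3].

X[k] = Σ(n=0 to 3) x[n] · ω_4^(nk)
where ω_4 = e^(-2πi/4)

Computing each X[k]:
X[0] = -4
X[1] = 5-3i
X[2] = 2
X[3] = 5+3i

X = [-4, 5-3i, 2, 5+3i]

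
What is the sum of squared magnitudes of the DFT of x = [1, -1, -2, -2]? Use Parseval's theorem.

Parseval: Σ|x[n]|² = (1/N)Σ|X[k]|², so Σ|X[k]|² = N·Σ|x[n]|² = 4·10.0000

Σ|X[k]|² = N·Σ|x[n]|² = 4·10.0000 = 40.0000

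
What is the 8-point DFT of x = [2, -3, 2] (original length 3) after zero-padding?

Original 3-point DFT: [1, 2.5000+4.3301i, 2.5000-4.3301i]
Zero-padded 8-point DFT provides frequency interpolation.

DFT_8([x, 0, ...]) = [1, -0.1213+0.1213i, 3i, 4.1213+4.1213i, 7, 4.1213-4.1213i, -3i, -0.1213-0.1213i]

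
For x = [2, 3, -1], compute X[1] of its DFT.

X[1] = Σ(n=0 to 2) x[n] · ω_3^(1n) where ω_3 = e^(-2πi/3)
= (2)·ω_3^0 + (3)·ω_3^1 + (-1)·ω_3^2

X[1] = 1.0000-3.4641i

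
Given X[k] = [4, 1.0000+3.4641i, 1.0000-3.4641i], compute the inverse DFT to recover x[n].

x[n] = (1/3) Σ(k=0 to 2) X[k] · e^(2πikn/3)

Computing each x[n]:
x[0] = 2
x[1] = -1
x[2] = 3

x = [2, -1, 3]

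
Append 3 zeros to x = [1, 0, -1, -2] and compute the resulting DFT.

Original 4-point DFT: [-2, 2-2i, 2, 2+2i]
Zero-padded 7-point DFT provides frequency interpolation.

DFT_7([x, 0, ...]) = [-2, 3.0245+1.8427i, 0.6540-1.9975i, 0.8216+1.1680i, 0.8216-1.1680i, 0.6540+1.9975i, 3.0245-1.8427i]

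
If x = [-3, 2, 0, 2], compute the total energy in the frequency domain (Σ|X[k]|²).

Parseval: Σ|x[n]|² = (1/N)Σ|X[k]|², so Σ|X[k]|² = N·Σ|x[n]|² = 4·17.0000

Σ|X[k]|² = N·Σ|x[n]|² = 4·17.0000 = 68.0000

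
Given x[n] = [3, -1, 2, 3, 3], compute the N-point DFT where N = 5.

X[k] = Σ(n=0 to 4) x[n] · ω_5^(nk)
where ω_5 = e^(-2πi/5)

Computing each X[k]:
X[0] = 10
X[1] = -0.4271+4.3920i
X[2] = 2.9271+1.4001i
X[3] = 2.9271-1.4001i
X[4] = -0.4271-4.3920i

X = [10, -0.4271+4.3920i, 2.9271+1.4001i, 2.9271-1.4001i, -0.4271-4.3920i]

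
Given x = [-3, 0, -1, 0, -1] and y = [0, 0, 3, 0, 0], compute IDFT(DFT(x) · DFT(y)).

(x ⊛ y)[n] = Σ(m=0 to 4) x[m] · y[(n-m) mod 5]

Computing each output sample:
(x ⊛ y)[0] = 0
(x ⊛ y)[1] = -3
(x ⊛ y)[2] = -9
(x ⊛ y)[3] = 0
(x ⊛ y)[4] = -3

x ⊛ y = [0, -3, -9, 0, -3]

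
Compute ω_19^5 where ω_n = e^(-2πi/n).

ω_19^5 = e^(-2πi·5/19)
= cos(-2π·5/19) + i·sin(-2π·5/19)
= cos(-10π/19) + i·sin(-10π/19)

ω_19^5 = cos(-10π/19) + i·sin(-10π/19) = -0.0826-0.9966i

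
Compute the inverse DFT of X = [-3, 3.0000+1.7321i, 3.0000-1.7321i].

x[n] = (1/3) Σ(k=0 to 2) X[k] · e^(2πikn/3)

Computing each x[n]:
x[0] = 1
x[1] = -3
x[2] = -1

x = [1, -3, -1]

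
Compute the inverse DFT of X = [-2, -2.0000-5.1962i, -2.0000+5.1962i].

x[n] = (1/3) Σ(k=0 to 2) X[k] · e^(2πikn/3)

Computing each x[n]:
x[0] = -2
x[1] = 3
x[2] = -3

x = [-2, 3, -3]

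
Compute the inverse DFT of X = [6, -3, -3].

x[n] = (1/3) Σ(k=0 to 2) X[k] · e^(2πikn/3)

Computing each x[n]:
x[0] = 0
x[1] = 3
x[2] = 3

x = [0, 3, 3]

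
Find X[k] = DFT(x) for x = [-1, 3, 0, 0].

X[k] = Σ(n=0 to 3) x[n] · ω_4^(nk)
where ω_4 = e^(-2πi/4)

Computing each X[k]:
X[0] = 2
X[1] = -1-3i
X[2] = -4
X[3] = -1+3i

X = [2, -1-3i, -4, -1+3i]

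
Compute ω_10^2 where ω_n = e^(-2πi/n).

ω_10^2 = e^(-2πi·2/10)
= cos(-2π·2/10) + i·sin(-2π·2/10)
= cos(-4π/10) + i·sin(-4π/10)

ω_10^2 = cos(-4π/10) + i·sin(-4π/10) = 0.3090-0.9511i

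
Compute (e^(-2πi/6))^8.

Since ω_6^6 = 1, powers reduce modulo 6.
8 mod 6 = 2
So ω_6^8 = ω_6^2 = e^(-2πi·2/6)

ω_6^8 = ω_6^2 = -0.5000-0.8660i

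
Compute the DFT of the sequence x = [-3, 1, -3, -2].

X[k] = Σ(n=0 to 3) x[n] · ω_4^(nk)
where ω_4 = e^(-2πi/4)

Computing each X[k]:
X[0] = -7
X[1] = -3i
X[2] = -5
X[3] = 3i

X = [-7, -3i, -5, 3i]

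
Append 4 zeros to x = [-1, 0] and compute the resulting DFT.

Original 2-point DFT: [-1, -1]
Zero-padded 6-point DFT provides frequency interpolation.

DFT_6([x, 0, ...]) = [-1, -1, -1, -1, -1, -1]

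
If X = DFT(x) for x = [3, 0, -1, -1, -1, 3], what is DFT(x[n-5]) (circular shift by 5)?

Time shift by 5: X_shifted[k] = ω_6^(5k) · X[k]
Shifted x = [0, -1, -1, -1, 3, 3]

DFT(x[n-5]) = [3, 1.0000+6.9282i, -3, 1, -3, 1.0000-6.9282i]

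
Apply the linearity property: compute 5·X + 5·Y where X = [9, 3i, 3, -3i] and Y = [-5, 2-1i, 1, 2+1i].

By linearity: DFT(5x + 5y) = 5·DFT(x) + 5·DFT(y)
= 5·[9, 3i, 3, -3i] + 5·[-5, 2-1i, 1, 2+1i]

Computing element-wise:
Z[0] = 5·(9) + 5·(-5) = 20
Z[1] = 5·(3i) + 5·(2-1i) = 10+10i
Z[2] = 5·(3) + 5·(1) = 20
Z[3] = 5·(-3i) + 5·(2+1i) = 10-10i

DFT(5x + 5y) = 5·X + 5·Y = [20, 10+10i, 20, 10-10i]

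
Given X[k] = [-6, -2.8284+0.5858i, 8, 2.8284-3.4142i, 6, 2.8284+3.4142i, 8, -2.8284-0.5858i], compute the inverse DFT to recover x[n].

x[n] = (1/8) Σ(k=0 to 7) X[k] · e^(2πikn/8)

Computing each x[n]:
x[0] = 2
x[1] = -2
x[2] = -3
x[3] = 0
x[4] = 2
x[5] = -1
x[6] = -1
x[7] = -3

x = [2, -2, -3, 0, 2, -1, -1, -3]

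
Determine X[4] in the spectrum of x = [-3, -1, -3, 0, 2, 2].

X[4] = Σ(n=0 to 5) x[n] · ω_6^(4n) where ω_6 = e^(-2πi/6)
= (-3)·ω_6^0 + (-1)·ω_6^4 + (-3)·ω_6^8 + (0)·ω_6^12 + (2)·ω_6^16 + (2)·ω_6^20

X[4] = -3.0000+1.7321i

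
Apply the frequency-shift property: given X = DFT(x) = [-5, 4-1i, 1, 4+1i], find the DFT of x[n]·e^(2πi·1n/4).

Modulation property: DFT(ω_4^(-1n)·x[n]) = X[(k-1) mod 4], so circularly shift X by 1 positions.

X[k-1] = [4+1i, -5, 4-1i, 1]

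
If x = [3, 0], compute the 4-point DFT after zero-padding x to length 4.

Original 2-point DFT: [3, 3]
Zero-padded 4-point DFT provides frequency interpolation.

DFT_4([x, 0, ...]) = [3, 3, 3, 3]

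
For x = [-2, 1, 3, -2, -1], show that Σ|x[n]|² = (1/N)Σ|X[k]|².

Time domain:
Σ|x[n]|² = |-2|² + |1|² + |3|² + |-2|² + |-1|² = 19.0000

Frequency domain:
(1/5)Σ|X[k]|² = (1/5)(|-1|² + |-2.8090-4.8410i|² + |-1.6910+3.5797i|² + |-1.6910-3.5797i|² + |-2.8090+4.8410i|²) = (1/5)·95.0000 = 19.0000

Both sides agree, confirming Parseval's theorem.

Σ|x[n]|² = (1/N)Σ|X[k]|² = 19.0000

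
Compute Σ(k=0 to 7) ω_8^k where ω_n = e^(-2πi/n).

Sum of all nth roots of unity equals 0 for n > 1 (geometric series with r ≠ 1).

0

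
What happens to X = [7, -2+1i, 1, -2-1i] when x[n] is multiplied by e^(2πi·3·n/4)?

Modulation property: DFT(ω_4^(-3n)·x[n]) = X[(k-3) mod 4], so circularly shift X by 3 positions.

X[k-3] = [-2+1i, 1, -2-1i, 7]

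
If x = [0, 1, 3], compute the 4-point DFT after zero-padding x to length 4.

Original 3-point DFT: [4, -2.0000+1.7321i, -2.0000-1.7321i]
Zero-padded 4-point DFT provides frequency interpolation.

DFT_4([x, 0, ...]) = [4, -3-1i, 2, -3+1i]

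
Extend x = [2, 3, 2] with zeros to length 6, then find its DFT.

Original 3-point DFT: [7, -0.5000-0.8660i, -0.5000+0.8660i]
Zero-padded 6-point DFT provides frequency interpolation.

DFT_6([x, 0, ...]) = [7, 2.5000-4.3301i, -0.5000-0.8660i, 1, -0.5000+0.8660i, 2.5000+4.3301i]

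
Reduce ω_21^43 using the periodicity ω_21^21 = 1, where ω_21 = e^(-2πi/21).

Since ω_21^21 = 1, powers reduce modulo 21.
43 mod 21 = 1
So ω_21^43 = ω_21^1 = e^(-2πi·1/21)

ω_21^43 = ω_21^1 = 0.9556-0.2948i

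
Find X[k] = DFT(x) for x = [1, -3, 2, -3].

X[k] = Σ(n=0 to 3) x[n] · ω_4^(nk)
where ω_4 = e^(-2πi/4)

Computing each X[k]:
X[0] = -3
X[1] = -1
X[2] = 9
X[3] = -1

X = [-3, -1, 9, -1]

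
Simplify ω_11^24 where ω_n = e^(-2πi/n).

Since ω_11^11 = 1, powers reduce modulo 11.
24 mod 11 = 2
So ω_11^24 = ω_11^2 = e^(-2πi·2/11)

ω_11^24 = ω_11^2 = 0.4154-0.9096i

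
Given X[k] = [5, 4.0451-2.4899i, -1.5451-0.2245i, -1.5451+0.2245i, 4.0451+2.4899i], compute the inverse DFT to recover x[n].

x[n] = (1/5) Σ(k=0 to 4) X[k] · e^(2πikn/5)

Computing each x[n]:
x[0] = 2
x[1] = 3
x[2] = 0
x[3] = -1
x[4] = 1

x = [2, 3, 0, -1, 1]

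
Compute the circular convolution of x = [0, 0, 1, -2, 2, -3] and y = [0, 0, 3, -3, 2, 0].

(x ⊛ y)[n] = Σ(m=0 to 5) x[m] · y[(n-m) mod 6]

Computing each output sample:
(x ⊛ y)[0] = 14
(x ⊛ y)[1] = -19
(x ⊛ y)[2] = 13
(x ⊛ y)[3] = -6
(x ⊛ y)[4] = 3
(x ⊛ y)[5] = -9

x ⊛ y = [14, -19, 13, -6, 3, -9]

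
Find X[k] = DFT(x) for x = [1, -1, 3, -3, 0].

X[k] = Σ(n=0 to 4) x[n] · ω_5^(nk)
where ω_5 = e^(-2πi/5)

Computing each X[k]:
X[0] = 0
X[1] = 0.6910-2.5757i
X[2] = 1.8090+6.2941i
X[3] = 1.8090-6.2941i
X[4] = 0.6910+2.5757i

X = [0, 0.6910-2.5757i, 1.8090+6.2941i, 1.8090-6.2941i, 0.6910+2.5757i]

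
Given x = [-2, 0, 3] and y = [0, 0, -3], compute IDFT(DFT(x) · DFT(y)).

(x ⊛ y)[n] = Σ(m=0 to 2) x[m] · y[(n-m) mod 3]

Computing each output sample:
(x ⊛ y)[0] = 0
(x ⊛ y)[1] = -9
(x ⊛ y)[2] = 6

x ⊛ y = [0, -9, 6]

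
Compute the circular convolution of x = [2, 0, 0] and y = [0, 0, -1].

(x ⊛ y)[n] = Σ(m=0 to 2) x[m] · y[(n-m) mod 3]

Computing each output sample:
(x ⊛ y)[0] = 0
(x ⊛ y)[1] = 0
(x ⊛ y)[2] = -2

x ⊛ y = [0, 0, -2]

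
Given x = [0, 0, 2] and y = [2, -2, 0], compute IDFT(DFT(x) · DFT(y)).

(x ⊛ y)[n] = Σ(m=0 to 2) x[m] · y[(n-m) mod 3]

Computing each output sample:
(x ⊛ y)[0] = -4
(x ⊛ y)[1] = 0
(x ⊛ y)[2] = 4

x ⊛ y = [-4, 0, 4]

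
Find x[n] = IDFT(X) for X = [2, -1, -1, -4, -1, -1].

x[n] = (1/6) Σ(k=0 to 5) X[k] · e^(2πikn/6)

Computing each x[n]:
x[0] = -1
x[1] = 1
x[2] = 0
x[3] = 1
x[4] = 0
x[5] = 1

x = [-1, 1, 0, 1, 0, 1]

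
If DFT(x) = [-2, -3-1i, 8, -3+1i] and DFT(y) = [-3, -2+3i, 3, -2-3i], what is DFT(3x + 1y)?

By linearity: DFT(3x + 1y) = 3·DFT(x) + 1·DFT(y)
= 3·[-2, -3-1i, 8, -3+1i] + 1·[-3, -2+3i, 3, -2-3i]

Computing element-wise:
Z[0] = 3·(-2) + 1·(-3) = -9
Z[1] = 3·(-3-1i) + 1·(-2+3i) = -11
Z[2] = 3·(8) + 1·(3) = 27
Z[3] = 3·(-3+1i) + 1·(-2-3i) = -11

DFT(3x + 1y) = 3·X + 1·Y = [-9, -11, 27, -11]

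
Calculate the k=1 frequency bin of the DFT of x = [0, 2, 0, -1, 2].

X[1] = Σ(n=0 to 4) x[n] · ω_5^(1n) where ω_5 = e^(-2πi/5)
= (0)·ω_5^0 + (2)·ω_5^1 + (0)·ω_5^2 + (-1)·ω_5^3 + (2)·ω_5^4

X[1] = 2.0451-0.5878i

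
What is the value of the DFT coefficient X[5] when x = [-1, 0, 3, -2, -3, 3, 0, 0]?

X[5] = Σ(n=0 to 7) x[n] · ω_8^(5n) where ω_8 = e^(-2πi/8)
= (-1)·ω_8^0 + (0)·ω_8^5 + (3)·ω_8^10 + (-2)·ω_8^15 + (-3)·ω_8^20 + (3)·ω_8^25 + (0)·ω_8^30 + (0)·ω_8^35

X[5] = 2.7071-6.5355i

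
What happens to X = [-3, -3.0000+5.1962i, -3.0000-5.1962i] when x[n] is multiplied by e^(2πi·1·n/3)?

Modulation property: DFT(ω_3^(-1n)·x[n]) = X[(k-1) mod 3], so circularly shift X by 1 positions.

X[k-1] = [-3.0000-5.1962i, -3, -3.0000+5.1962i]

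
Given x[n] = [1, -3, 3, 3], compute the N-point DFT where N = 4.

X[k] = Σ(n=0 to 3) x[n] · ω_4^(nk)
where ω_4 = e^(-2πi/4)

Computing each X[k]:
X[0] = 4
X[1] = -2+6i
X[2] = 4
X[3] = -2-6i

X = [4, -2+6i, 4, -2-6i]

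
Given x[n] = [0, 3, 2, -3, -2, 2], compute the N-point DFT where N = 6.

X[k] = Σ(n=0 to 5) x[n] · ω_6^(nk)
where ω_6 = e^(-2πi/6)

Computing each X[k]:
X[0] = 2
X[1] = 5.5000-4.3301i
X[2] = -5.5000+2.5981i
X[3] = -2
X[4] = -5.5000-2.5981i
X[5] = 5.5000+4.3301i

X = [2, 5.5000-4.3301i, -5.5000+2.5981i, -2, -5.5000-2.5981i, 5.5000+4.3301i]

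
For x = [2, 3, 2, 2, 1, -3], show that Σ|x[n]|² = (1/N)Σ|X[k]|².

Time domain:
Σ|x[n]|² = |2|² + |3|² + |2|² + |2|² + |1|² + |-3|² = 31.0000

Frequency domain:
(1/6)Σ|X[k]|² = (1/6)(|7|² + |-1.5000-6.0622i|² + |2.5000-4.3301i|² + |3|² + |2.5000+4.3301i|² + |-1.5000+6.0622i|²) = (1/6)·186.0000 = 31.0000

Both sides agree, confirming Parseval's theorem.

Σ|x[n]|² = (1/N)Σ|X[k]|² = 31.0000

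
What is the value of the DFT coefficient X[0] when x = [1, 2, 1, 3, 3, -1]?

X[0] = Σ(n=0 to 5) x[n] · ω_6^0 = Σ x[n]
= (1) + (2) + (1) + (3) + (3) + (-1)

X[0] = 9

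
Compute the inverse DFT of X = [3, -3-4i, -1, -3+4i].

x[n] = (1/4) Σ(k=0 to 3) X[k] · e^(2πikn/4)

Computing each x[n]:
x[0] = -1
x[1] = 3
x[2] = 2
x[3] = -1

x = [-1, 3, 2, -1]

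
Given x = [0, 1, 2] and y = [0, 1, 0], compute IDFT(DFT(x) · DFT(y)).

(x ⊛ y)[n] = Σ(m=0 to 2) x[m] · y[(n-m) mod 3]

Computing each output sample:
(x ⊛ y)[0] = 2
(x ⊛ y)[1] = 0
(x ⊛ y)[2] = 1

x ⊛ y = [2, 0, 1]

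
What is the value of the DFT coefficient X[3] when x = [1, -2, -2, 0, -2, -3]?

X[3] = Σ(n=0 to 5) x[n] · ω_6^(3n) where ω_6 = e^(-2πi/6)
= (1)·ω_6^0 + (-2)·ω_6^3 + (-2)·ω_6^6 + (0)·ω_6^9 + (-2)·ω_6^12 + (-3)·ω_6^15

X[3] = 2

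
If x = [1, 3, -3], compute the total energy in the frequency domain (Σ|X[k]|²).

Parseval: Σ|x[n]|² = (1/N)Σ|X[k]|², so Σ|X[k]|² = N·Σ|x[n]|² = 3·19.0000

Σ|X[k]|² = N·Σ|x[n]|² = 3·19.0000 = 57.0000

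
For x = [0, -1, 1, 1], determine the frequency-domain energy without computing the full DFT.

Parseval: Σ|x[n]|² = (1/N)Σ|X[k]|², so Σ|X[k]|² = N·Σ|x[n]|² = 4·3.0000

Σ|X[k]|² = N·Σ|x[n]|² = 4·3.0000 = 12.0000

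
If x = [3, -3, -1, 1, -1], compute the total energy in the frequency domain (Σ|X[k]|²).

Parseval: Σ|x[n]|² = (1/N)Σ|X[k]|², so Σ|X[k]|² = N·Σ|x[n]|² = 5·21.0000

Σ|X[k]|² = N·Σ|x[n]|² = 5·21.0000 = 105.0000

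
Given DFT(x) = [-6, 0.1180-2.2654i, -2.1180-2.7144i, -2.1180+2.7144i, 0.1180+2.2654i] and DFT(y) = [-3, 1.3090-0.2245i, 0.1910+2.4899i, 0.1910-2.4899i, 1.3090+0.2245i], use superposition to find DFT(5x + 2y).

By linearity: DFT(5x + 2y) = 5·DFT(x) + 2·DFT(y)
= 5·[-6, 0.1180-2.2654i, -2.1180-2.7144i, -2.1180+2.7144i, 0.1180+2.2654i] + 2·[-3, 1.3090-0.2245i, 0.1910+2.4899i, 0.1910-2.4899i, 1.3090+0.2245i]

Computing element-wise:
Z[0] = 5·(-6) + 2·(-3) = -36
Z[1] = 5·(0.1180-2.2654i) + 2·(1.3090-0.2245i) = 3.2080-11.7760i
Z[2] = 5·(-2.1180-2.7144i) + 2·(0.1910+2.4899i) = -10.2080-8.5922i
Z[3] = 5·(-2.1180+2.7144i) + 2·(0.1910-2.4899i) = -10.2080+8.5922i
Z[4] = 5·(0.1180+2.2654i) + 2·(1.3090+0.2245i) = 3.2080+11.7760i

DFT(5x + 2y) = 5·X + 2·Y = [-36, 3.2080-11.7760i, -10.2080-8.5922i, -10.2080+8.5922i, 3.2080+11.7760i]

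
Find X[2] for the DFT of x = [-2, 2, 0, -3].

X[2] = Σ(n=0 to 3) x[n] · ω_4^(2n) where ω_4 = e^(-2πi/4)
= (-2)·ω_4^0 + (2)·ω_4^2 + (0)·ω_4^4 + (-3)·ω_4^6

X[2] = -1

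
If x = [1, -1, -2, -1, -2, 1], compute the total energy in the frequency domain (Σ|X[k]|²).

Parseval: Σ|x[n]|² = (1/N)Σ|X[k]|², so Σ|X[k]|² = N·Σ|x[n]|² = 6·12.0000

Σ|X[k]|² = N·Σ|x[n]|² = 6·12.0000 = 72.0000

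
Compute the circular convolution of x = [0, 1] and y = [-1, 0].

(x ⊛ y)[n] = Σ(m=0 to 1) x[m] · y[(n-m) mod 2]

Computing each output sample:
(x ⊛ y)[0] = 0
(x ⊛ y)[1] = -1

x ⊛ y = [0, -1]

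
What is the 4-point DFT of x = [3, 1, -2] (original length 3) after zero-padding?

Original 3-point DFT: [2, 3.5000-2.5981i, 3.5000+2.5981i]
Zero-padded 4-point DFT provides frequency interpolation.

DFT_4([x, 0, ...]) = [2, 5-1i, 0, 5+1i]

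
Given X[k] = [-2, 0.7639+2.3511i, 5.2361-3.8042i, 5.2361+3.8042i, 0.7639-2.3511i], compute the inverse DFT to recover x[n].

x[n] = (1/5) Σ(k=0 to 4) X[k] · e^(2πikn/5)

Computing each x[n]:
x[0] = 2
x[1] = -2
x[2] = -2
x[3] = 2
x[4] = -2

x = [2, -2, -2, 2, -2]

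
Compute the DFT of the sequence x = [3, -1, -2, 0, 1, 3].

X[k] = Σ(n=0 to 5) x[n] · ω_6^(nk)
where ω_6 = e^(-2πi/6)

Computing each X[k]:
X[0] = 4
X[1] = 4.5000+6.0622i
X[2] = 2.5000+0.8660i
X[3] = 0
X[4] = 2.5000-0.8660i
X[5] = 4.5000-6.0622i

X = [4, 4.5000+6.0622i, 2.5000+0.8660i, 0, 2.5000-0.8660i, 4.5000-6.0622i]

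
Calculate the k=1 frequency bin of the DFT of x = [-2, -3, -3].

X[1] = Σ(n=0 to 2) x[n] · ω_3^(1n) where ω_3 = e^(-2πi/3)
= (-2)·ω_3^0 + (-3)·ω_3^1 + (-3)·ω_3^2

X[1] = 1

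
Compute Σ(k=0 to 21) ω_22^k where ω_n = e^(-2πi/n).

Sum of all nth roots of unity equals 0 for n > 1 (geometric series with r ≠ 1).

0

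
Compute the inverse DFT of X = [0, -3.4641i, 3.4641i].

x[n] = (1/3) Σ(k=0 to 2) X[k] · e^(2πikn/3)

Computing each x[n]:
x[0] = 0
x[1] = 2
x[2] = -2

x = [0, 2, -2]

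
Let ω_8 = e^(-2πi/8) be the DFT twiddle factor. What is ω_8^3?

ω_8^3 = e^(-2πi·3/8)
= cos(-2π·3/8) + i·sin(-2π·3/8)
= cos(-6π/8) + i·sin(-6π/8)

ω_8^3 = cos(-6π/8) + i·sin(-6π/8) = -0.7071-0.7071i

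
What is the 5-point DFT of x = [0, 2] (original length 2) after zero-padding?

Original 2-point DFT: [2, -2]
Zero-padded 5-point DFT provides frequency interpolation.

DFT_5([x, 0, ...]) = [2, 0.6180-1.9021i, -1.6180-1.1756i, -1.6180+1.1756i, 0.6180+1.9021i]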